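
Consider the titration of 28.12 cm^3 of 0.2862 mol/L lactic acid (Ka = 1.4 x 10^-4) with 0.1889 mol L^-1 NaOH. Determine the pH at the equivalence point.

n(HC3H5O3) = 0.2862 x 0.02812 = 0.008048 mol; V(NaOH) at equivalence = 0.008048/0.1889 = 0.04260 L.
At equivalence all the acid is converted to C3H5O3-; total volume = 0.02812 + 0.04260 = 0.07072 L, so [C3H5O3-] = 0.008048/0.07072 = 0.1138 M.
Kb = Kw/Ka = 1.0e-14 / 1.4 x 10^-4 = 7.14e-11.
[OH^-] = sqrt(Kb x [C3H5O3-]) = sqrt(7.14e-11 x 0.1138) = 2.85e-6 M.
pOH = 5.55, so pH = 14.00 - 5.55 = 8.45.

8.45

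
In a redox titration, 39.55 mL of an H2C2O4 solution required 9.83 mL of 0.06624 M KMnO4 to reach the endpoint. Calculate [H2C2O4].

0.0412 M

n(KMnO4) = 0.06624 x 0.009830 = 0.0006511 mol.
From the balanced equation, 2 mol KMnO4 reacts with 5 mol H2C2O4, so n(H2C2O4) = 0.0006511 x 5/2 = 0.001628 mol.
[H2C2O4] = 0.001628 / 0.03955 L = 0.0412 M.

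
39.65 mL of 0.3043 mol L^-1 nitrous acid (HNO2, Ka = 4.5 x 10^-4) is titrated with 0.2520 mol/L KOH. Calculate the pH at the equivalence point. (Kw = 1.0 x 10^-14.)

8.24

n(HNO2) = 0.3043 x 0.03965 = 0.01207 mol; V(KOH) at equivalence = 0.01207/0.2520 = 0.04788 L.
At equivalence all the acid is converted to NO2-; total volume = 0.03965 + 0.04788 = 0.08753 L, so [NO2-] = 0.01207/0.08753 = 0.1378 M.
Kb = Kw/Ka = 1.0e-14 / 4.5 x 10^-4 = 2.22e-11.
[OH^-] = sqrt(Kb x [NO2-]) = sqrt(2.22e-11 x 0.1378) = 1.75e-6 M.
pOH = 5.76, so pH = 14.00 - 5.76 = 8.24.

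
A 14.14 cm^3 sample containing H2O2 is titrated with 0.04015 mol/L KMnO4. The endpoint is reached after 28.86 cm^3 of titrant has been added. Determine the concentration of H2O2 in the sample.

0.205 M

n(KMnO4) = 0.04015 x 0.02886 = 0.001159 mol.
From the balanced equation, 2 mol KMnO4 reacts with 5 mol H2O2, so n(H2O2) = 0.001159 x 5/2 = 0.002897 mol.
[H2O2] = 0.002897 / 0.01414 L = 0.205 M.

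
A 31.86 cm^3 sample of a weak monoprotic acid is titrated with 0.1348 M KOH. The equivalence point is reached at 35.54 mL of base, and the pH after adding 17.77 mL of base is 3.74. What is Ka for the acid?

1.8 x 10^-4

17.77 mL is half of the equivalence volume, so this is the half-equivalence point where [HA] = [A^-].
At half-equivalence pH = pKa, so pKa = 3.74.
Ka = 10^(-3.74) = 1.8 x 10^-4.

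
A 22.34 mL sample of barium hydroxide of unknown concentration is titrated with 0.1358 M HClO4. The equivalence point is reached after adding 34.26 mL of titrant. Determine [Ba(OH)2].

0.104 M

n(HClO4) delivered = 0.1358 x 0.03426 = 0.004653 mol.
The reaction is 1 Ba(OH)2 + 2 HClO4, so n(Ba(OH)2) = 0.004653 x 1/2 = 0.002326 mol.
[Ba(OH)2] = 0.002326 mol / 0.02234 L = 0.104 M.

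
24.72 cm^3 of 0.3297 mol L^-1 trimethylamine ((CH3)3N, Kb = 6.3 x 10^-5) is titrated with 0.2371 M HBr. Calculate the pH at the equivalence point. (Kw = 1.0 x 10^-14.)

5.33

n((CH3)3N) = 0.3297 x 0.02472 = 0.008150 mol; V(HBr) at equivalence = 0.008150/0.2371 = 0.03437 L.
At equivalence the base is fully converted to (CH3)3NH+; total volume = 0.05909 L, so [(CH3)3NH+] = 0.008150/0.05909 = 0.1379 M.
Ka((CH3)3NH+) = Kw/Kb = 1.0e-14 / 6.3 x 10^-5 = 1.59e-10.
[H^+] = sqrt(Ka x [(CH3)3NH+]) = sqrt(1.59e-10 x 0.1379) = 4.68e-6 M.
pH = -log(4.68e-6) = 5.33.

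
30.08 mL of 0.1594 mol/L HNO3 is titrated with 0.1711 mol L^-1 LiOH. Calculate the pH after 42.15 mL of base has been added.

12.52

n(acid) = 0.1594 x 0.03008 = 0.004795 mol; n(LiOH) added = 0.1711 x 0.04215 = 0.007212 mol.
Base is in excess by 0.007212 - 0.004795 = 0.002417 mol in a total volume of 0.07223 L.
[OH^-] = 0.002417/0.07223 = 0.03346 M, so pOH = 1.48 and pH = 14.00 - 1.48 = 12.52.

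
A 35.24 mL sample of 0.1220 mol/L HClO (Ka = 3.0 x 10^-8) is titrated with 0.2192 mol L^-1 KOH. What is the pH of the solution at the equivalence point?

10.21

n(HClO) = 0.1220 x 0.03524 = 0.004299 mol; V(KOH) at equivalence = 0.004299/0.2192 = 0.01961 L.
At equivalence all the acid is converted to ClO-; total volume = 0.03524 + 0.01961 = 0.05485 L, so [ClO-] = 0.004299/0.05485 = 0.07838 M.
Kb = Kw/Ka = 1.0e-14 / 3.0 x 10^-8 = 3.33e-7.
[OH^-] = sqrt(Kb x [ClO-]) = sqrt(3.33e-7 x 0.07838) = 0.000162 M.
pOH = 3.79, so pH = 14.00 - 3.79 = 10.21.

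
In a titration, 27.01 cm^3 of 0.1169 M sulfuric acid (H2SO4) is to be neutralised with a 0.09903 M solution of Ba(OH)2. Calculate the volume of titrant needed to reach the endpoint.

n(H2SO4) = 0.1169 mol/L x 0.02701 L = 0.003157 mol.
At equivalence n(Ba(OH)2) = n(H2SO4) = 0.003157 mol.
V(Ba(OH)2) = 0.003157 / 0.09903 = 0.03188 L = 31.9 mL.

31.9 mL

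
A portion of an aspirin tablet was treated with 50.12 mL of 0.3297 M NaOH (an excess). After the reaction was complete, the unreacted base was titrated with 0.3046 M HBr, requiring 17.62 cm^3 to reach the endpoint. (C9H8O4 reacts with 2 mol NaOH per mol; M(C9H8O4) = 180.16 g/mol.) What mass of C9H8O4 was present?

Total n(NaOH) added = 0.3297 x 0.05012 = 0.01652 mol.
n(HBr) used = 0.3046 x 0.01762 = 0.005367 mol, which equals the excess n(NaOH).
So n(NaOH) consumed by the sample = 0.01652 - 0.005367 = 0.01116 mol.
n(C9H8O4) = 0.01116 / 2 = 0.005579 mol.
mass = 0.005579 mol x 180.16 g/mol = 1.01 g.

1.01 g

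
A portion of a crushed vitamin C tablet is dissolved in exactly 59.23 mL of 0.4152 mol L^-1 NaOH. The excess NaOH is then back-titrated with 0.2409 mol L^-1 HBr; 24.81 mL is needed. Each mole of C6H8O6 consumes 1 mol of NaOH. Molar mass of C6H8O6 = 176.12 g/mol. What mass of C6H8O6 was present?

Total n(NaOH) added = 0.4152 x 0.05923 = 0.02459 mol.
n(HBr) used = 0.2409 x 0.02481 = 0.005977 mol, which equals the excess n(NaOH).
So n(NaOH) consumed by the sample = 0.02459 - 0.005977 = 0.01862 mol.
n(C6H8O6) = 0.01862 / 1 = 0.01862 mol.
mass = 0.01862 mol x 176.12 g/mol = 3.28 g.

3.28 g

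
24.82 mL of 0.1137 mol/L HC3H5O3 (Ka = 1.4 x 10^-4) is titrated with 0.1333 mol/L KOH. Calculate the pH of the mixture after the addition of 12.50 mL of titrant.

Initial n(HC3H5O3) = 0.1137 x 0.02482 = 0.002822 mol.
n(KOH) added = 0.1333 x 0.01250 = 0.001666 mol, converting that many moles of HC3H5O3 to C3H5O3-.
Remaining n(HC3H5O3) = 0.001156 mol; n(C3H5O3-) = 0.001666 mol.
By Henderson-Hasselbalch, pH = pKa + log([A^-]/[HA]) = 3.85 + log(0.001666/0.001156) = 3.85 + (+0.16) = 4.01.

4.01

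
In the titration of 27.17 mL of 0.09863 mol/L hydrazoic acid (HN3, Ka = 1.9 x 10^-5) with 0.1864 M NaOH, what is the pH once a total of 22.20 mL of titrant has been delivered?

n(acid) = 0.09863 x 0.02717 = 0.002680 mol; n(NaOH) added = 0.1864 x 0.02220 = 0.004138 mol.
Base is in excess by 0.004138 - 0.002680 = 0.001458 mol in a total volume of 0.04937 L.
[OH^-] = 0.001458/0.04937 = 0.02954 M, so pOH = 1.53 and pH = 14.00 - 1.53 = 12.47.

12.47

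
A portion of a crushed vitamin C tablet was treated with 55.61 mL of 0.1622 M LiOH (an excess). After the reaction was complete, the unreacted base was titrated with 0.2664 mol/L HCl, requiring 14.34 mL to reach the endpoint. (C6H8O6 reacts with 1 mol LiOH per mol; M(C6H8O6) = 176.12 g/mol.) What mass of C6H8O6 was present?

0.916 g

Total n(LiOH) added = 0.1622 x 0.05561 = 0.009020 mol.
n(HCl) used = 0.2664 x 0.01434 = 0.003820 mol, which equals the excess n(LiOH).
So n(LiOH) consumed by the sample = 0.009020 - 0.003820 = 0.005200 mol.
n(C6H8O6) = 0.005200 / 1 = 0.005200 mol.
mass = 0.005200 mol x 176.12 g/mol = 0.916 g.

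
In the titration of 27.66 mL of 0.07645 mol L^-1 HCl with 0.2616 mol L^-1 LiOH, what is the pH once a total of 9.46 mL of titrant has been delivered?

n(acid) = 0.07645 x 0.02766 = 0.002115 mol; n(LiOH) added = 0.2616 x 0.009460 = 0.002475 mol.
Base is in excess by 0.002475 - 0.002115 = 0.0003601 mol in a total volume of 0.03712 L.
[OH^-] = 0.0003601/0.03712 = 0.009702 M, so pOH = 2.01 and pH = 14.00 - 2.01 = 11.99.

11.99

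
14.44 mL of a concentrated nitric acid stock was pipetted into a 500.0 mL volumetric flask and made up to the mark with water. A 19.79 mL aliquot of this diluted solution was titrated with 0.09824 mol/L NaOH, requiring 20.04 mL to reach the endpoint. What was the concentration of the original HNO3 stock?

3.44 M

n(NaOH) = 0.09824 x 0.02004 = 0.001969 mol.
n(HNO3) in the aliquot = 0.001969 mol.
[diluted HNO3] = 0.001969 / 0.01979 = 0.09948 M.
Dilution factor = 500.0/14.44 = 34.63, so [stock] = 0.09948 x 34.63 = 3.44 M.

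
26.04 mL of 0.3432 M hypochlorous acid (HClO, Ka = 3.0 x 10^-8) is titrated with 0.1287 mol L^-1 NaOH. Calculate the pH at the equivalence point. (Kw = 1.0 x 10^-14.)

10.25

n(HClO) = 0.3432 x 0.02604 = 0.008937 mol; V(NaOH) at equivalence = 0.008937/0.1287 = 0.06944 L.
At equivalence all the acid is converted to ClO-; total volume = 0.02604 + 0.06944 = 0.09548 L, so [ClO-] = 0.008937/0.09548 = 0.09360 M.
Kb = Kw/Ka = 1.0e-14 / 3.0 x 10^-8 = 3.33e-7.
[OH^-] = sqrt(Kb x [ClO-]) = sqrt(3.33e-7 x 0.09360) = 0.000177 M.
pOH = 3.75, so pH = 14.00 - 3.75 = 10.25.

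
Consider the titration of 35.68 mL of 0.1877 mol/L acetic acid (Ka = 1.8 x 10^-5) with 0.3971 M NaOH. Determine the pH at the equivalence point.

n(CH3COOH) = 0.1877 x 0.03568 = 0.006697 mol; V(NaOH) at equivalence = 0.006697/0.3971 = 0.01687 L.
At equivalence all the acid is converted to CH3COO-; total volume = 0.03568 + 0.01687 = 0.05255 L, so [CH3COO-] = 0.006697/0.05255 = 0.1275 M.
Kb = Kw/Ka = 1.0e-14 / 1.8 x 10^-5 = 5.56e-10.
[OH^-] = sqrt(Kb x [CH3COO-]) = sqrt(5.56e-10 x 0.1275) = 8.41e-6 M.
pOH = 5.07, so pH = 14.00 - 5.07 = 8.93.

8.93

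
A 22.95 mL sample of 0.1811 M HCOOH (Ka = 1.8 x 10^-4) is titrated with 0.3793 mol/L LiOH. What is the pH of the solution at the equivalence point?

8.42

n(HCOOH) = 0.1811 x 0.02295 = 0.004156 mol; V(LiOH) at equivalence = 0.004156/0.3793 = 0.01096 L.
At equivalence all the acid is converted to HCOO-; total volume = 0.02295 + 0.01096 = 0.03391 L, so [HCOO-] = 0.004156/0.03391 = 0.1226 M.
Kb = Kw/Ka = 1.0e-14 / 1.8 x 10^-4 = 5.56e-11.
[OH^-] = sqrt(Kb x [HCOO-]) = sqrt(5.56e-11 x 0.1226) = 2.61e-6 M.
pOH = 5.58, so pH = 14.00 - 5.58 = 8.42.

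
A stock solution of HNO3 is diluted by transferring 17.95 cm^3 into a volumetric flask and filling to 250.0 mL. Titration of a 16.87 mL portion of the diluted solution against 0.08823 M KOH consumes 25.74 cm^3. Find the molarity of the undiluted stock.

n(KOH) = 0.08823 x 0.02574 = 0.002271 mol.
n(HNO3) in the aliquot = 0.002271 mol.
[diluted HNO3] = 0.002271 / 0.01687 = 0.1346 M.
Dilution factor = 250.0/17.95 = 13.93, so [stock] = 0.1346 x 13.93 = 1.87 M.

1.87 M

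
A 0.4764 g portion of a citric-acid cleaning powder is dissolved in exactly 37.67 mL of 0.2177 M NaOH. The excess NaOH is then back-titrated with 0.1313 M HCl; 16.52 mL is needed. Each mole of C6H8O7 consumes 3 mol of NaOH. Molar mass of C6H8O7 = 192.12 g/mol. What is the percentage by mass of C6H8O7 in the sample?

81.1%

Total n(NaOH) added = 0.2177 x 0.03767 = 0.008201 mol.
n(HCl) used = 0.1313 x 0.01652 = 0.002169 mol, which equals the excess n(NaOH).
So n(NaOH) consumed by the sample = 0.008201 - 0.002169 = 0.006032 mol.
n(C6H8O7) = 0.006032 / 3 = 0.002011 mol.
mass C6H8O7 = 0.002011 x 192.12 = 0.3863 g, so %C6H8O7 = 0.3863/0.4764 x 100 = 81.1%.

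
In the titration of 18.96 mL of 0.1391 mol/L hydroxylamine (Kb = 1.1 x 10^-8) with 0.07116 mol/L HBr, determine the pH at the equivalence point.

3.68

n(NH2OH) = 0.1391 x 0.01896 = 0.002637 mol; V(HBr) at equivalence = 0.002637/0.07116 = 0.03706 L.
At equivalence the base is fully converted to NH3OH+; total volume = 0.05602 L, so [NH3OH+] = 0.002637/0.05602 = 0.04708 M.
Ka(NH3OH+) = Kw/Kb = 1.0e-14 / 1.1 x 10^-8 = 9.09e-7.
[H^+] = sqrt(Ka x [NH3OH+]) = sqrt(9.09e-7 x 0.04708) = 0.000207 M.
pH = -log(0.000207) = 3.68.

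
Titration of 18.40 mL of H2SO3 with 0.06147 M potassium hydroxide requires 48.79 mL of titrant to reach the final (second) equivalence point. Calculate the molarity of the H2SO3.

0.0815 M

n(KOH) = 0.06147 x 0.04879 = 0.002999 mol.
At the final (second) equivalence point, 2 mol OH^- react per mol H2SO3, so n(H2SO3) = 0.002999 / 2 = 0.001500 mol.
[H2SO3] = 0.001500 / 0.01840 L = 0.0815 M.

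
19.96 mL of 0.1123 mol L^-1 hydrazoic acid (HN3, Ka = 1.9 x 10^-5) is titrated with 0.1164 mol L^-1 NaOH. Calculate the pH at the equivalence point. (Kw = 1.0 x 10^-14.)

n(HN3) = 0.1123 x 0.01996 = 0.002242 mol; V(NaOH) at equivalence = 0.002242/0.1164 = 0.01926 L.
At equivalence all the acid is converted to N3-; total volume = 0.01996 + 0.01926 = 0.03922 L, so [N3-] = 0.002242/0.03922 = 0.05716 M.
Kb = Kw/Ka = 1.0e-14 / 1.9 x 10^-5 = 5.26e-10.
[OH^-] = sqrt(Kb x [N3-]) = sqrt(5.26e-10 x 0.05716) = 5.48e-6 M.
pOH = 5.26, so pH = 14.00 - 5.26 = 8.74.

8.74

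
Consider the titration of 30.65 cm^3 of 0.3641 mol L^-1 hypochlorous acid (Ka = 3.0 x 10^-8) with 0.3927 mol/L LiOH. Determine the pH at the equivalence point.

10.40

n(HClO) = 0.3641 x 0.03065 = 0.01116 mol; V(LiOH) at equivalence = 0.01116/0.3927 = 0.02842 L.
At equivalence all the acid is converted to ClO-; total volume = 0.03065 + 0.02842 = 0.05907 L, so [ClO-] = 0.01116/0.05907 = 0.1889 M.
Kb = Kw/Ka = 1.0e-14 / 3.0 x 10^-8 = 3.33e-7.
[OH^-] = sqrt(Kb x [ClO-]) = sqrt(3.33e-7 x 0.1889) = 0.000251 M.
pOH = 3.60, so pH = 14.00 - 3.60 = 10.40.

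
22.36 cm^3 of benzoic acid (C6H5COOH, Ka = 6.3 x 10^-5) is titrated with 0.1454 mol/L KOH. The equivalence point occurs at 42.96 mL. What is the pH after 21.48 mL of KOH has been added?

21.48 mL is exactly half the equivalence volume (42.96/2), i.e. the half-equivalence point.
There, n(HA) = n(A^-), so pH = pKa = -log(6.3 x 10^-5) = 4.20.

4.20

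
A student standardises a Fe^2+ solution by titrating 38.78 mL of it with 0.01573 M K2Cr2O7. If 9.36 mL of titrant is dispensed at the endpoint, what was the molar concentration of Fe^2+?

0.0228 M

n(K2Cr2O7) = 0.01573 x 0.009360 = 0.0001472 mol.
From the balanced equation, 1 mol K2Cr2O7 reacts with 6 mol Fe^2+, so n(Fe^2+) = 0.0001472 x 6/1 = 0.0008834 mol.
[Fe^2+] = 0.0008834 / 0.03878 L = 0.0228 M.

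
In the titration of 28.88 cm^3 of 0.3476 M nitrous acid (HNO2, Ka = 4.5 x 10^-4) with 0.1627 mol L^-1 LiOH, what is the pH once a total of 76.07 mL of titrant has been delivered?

12.35

n(acid) = 0.3476 x 0.02888 = 0.01004 mol; n(LiOH) added = 0.1627 x 0.07607 = 0.01238 mol.
Base is in excess by 0.01238 - 0.01004 = 0.002338 mol in a total volume of 0.1049 L.
[OH^-] = 0.002338/0.1049 = 0.02228 M, so pOH = 1.65 and pH = 14.00 - 1.65 = 12.35.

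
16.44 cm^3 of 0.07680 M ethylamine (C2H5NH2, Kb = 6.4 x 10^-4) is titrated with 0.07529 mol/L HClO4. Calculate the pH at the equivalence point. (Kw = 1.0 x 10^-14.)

6.11

n(C2H5NH2) = 0.07680 x 0.01644 = 0.001263 mol; V(HClO4) at equivalence = 0.001263/0.07529 = 0.01677 L.
At equivalence the base is fully converted to C2H5NH3+; total volume = 0.03321 L, so [C2H5NH3+] = 0.001263/0.03321 = 0.03802 M.
Ka(C2H5NH3+) = Kw/Kb = 1.0e-14 / 6.4 x 10^-4 = 1.56e-11.
[H^+] = sqrt(Ka x [C2H5NH3+]) = sqrt(1.56e-11 x 0.03802) = 7.71e-7 M.
pH = -log(7.71e-7) = 6.11.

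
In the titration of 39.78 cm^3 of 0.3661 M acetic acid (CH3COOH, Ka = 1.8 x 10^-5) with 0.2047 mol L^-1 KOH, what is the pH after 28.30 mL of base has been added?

Initial n(CH3COOH) = 0.3661 x 0.03978 = 0.01456 mol.
n(KOH) added = 0.2047 x 0.02830 = 0.005793 mol, converting that many moles of CH3COOH to CH3COO-.
Remaining n(CH3COOH) = 0.008770 mol; n(CH3COO-) = 0.005793 mol.
By Henderson-Hasselbalch, pH = pKa + log([A^-]/[HA]) = 4.74 + log(0.005793/0.008770) = 4.74 + (-0.18) = 4.56.

4.56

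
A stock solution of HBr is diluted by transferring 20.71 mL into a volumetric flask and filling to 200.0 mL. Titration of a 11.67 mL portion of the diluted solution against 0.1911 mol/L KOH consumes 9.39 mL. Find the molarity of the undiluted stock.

1.48 M

n(KOH) = 0.1911 x 0.009390 = 0.001794 mol.
n(HBr) in the aliquot = 0.001794 mol.
[diluted HBr] = 0.001794 / 0.01167 = 0.1538 M.
Dilution factor = 200.0/20.71 = 9.657, so [stock] = 0.1538 x 9.657 = 1.48 M.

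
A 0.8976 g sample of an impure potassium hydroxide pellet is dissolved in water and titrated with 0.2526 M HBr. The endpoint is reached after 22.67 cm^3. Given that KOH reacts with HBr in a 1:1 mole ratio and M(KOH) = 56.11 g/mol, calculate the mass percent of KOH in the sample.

35.8%

n(HBr) = 0.2526 x 0.02267 = 0.005726 mol.
n(KOH) = 0.005726 / 1 = 0.005726 mol.
mass of KOH = 0.005726 x 56.11 = 0.3213 g.
% purity = 0.3213 / 0.8976 x 100 = 35.8%.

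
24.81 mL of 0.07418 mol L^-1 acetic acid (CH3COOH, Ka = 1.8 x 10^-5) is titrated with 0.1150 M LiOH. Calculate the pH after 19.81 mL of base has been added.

11.99

n(acid) = 0.07418 x 0.02481 = 0.001840 mol; n(LiOH) added = 0.1150 x 0.01981 = 0.002278 mol.
Base is in excess by 0.002278 - 0.001840 = 0.0004377 mol in a total volume of 0.04462 L.
[OH^-] = 0.0004377/0.04462 = 0.009810 M, so pOH = 2.01 and pH = 14.00 - 2.01 = 11.99.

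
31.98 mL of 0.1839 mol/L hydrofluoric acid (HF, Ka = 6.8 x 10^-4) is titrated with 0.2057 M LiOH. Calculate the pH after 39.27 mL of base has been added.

12.49

n(acid) = 0.1839 x 0.03198 = 0.005881 mol; n(LiOH) added = 0.2057 x 0.03927 = 0.008078 mol.
Base is in excess by 0.008078 - 0.005881 = 0.002197 mol in a total volume of 0.07125 L.
[OH^-] = 0.002197/0.07125 = 0.03083 M, so pOH = 1.51 and pH = 14.00 - 1.51 = 12.49.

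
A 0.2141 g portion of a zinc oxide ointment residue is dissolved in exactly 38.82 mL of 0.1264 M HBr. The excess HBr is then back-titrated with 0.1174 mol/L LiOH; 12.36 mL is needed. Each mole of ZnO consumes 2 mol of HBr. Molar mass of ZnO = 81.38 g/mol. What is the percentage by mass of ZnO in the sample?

65.7%

Total n(HBr) added = 0.1264 x 0.03882 = 0.004907 mol.
n(LiOH) used = 0.1174 x 0.01236 = 0.001451 mol, which equals the excess n(HBr).
So n(HBr) consumed by the sample = 0.004907 - 0.001451 = 0.003456 mol.
n(ZnO) = 0.003456 / 2 = 0.001728 mol.
mass ZnO = 0.001728 x 81.38 = 0.1406 g, so %ZnO = 0.1406/0.2141 x 100 = 65.7%.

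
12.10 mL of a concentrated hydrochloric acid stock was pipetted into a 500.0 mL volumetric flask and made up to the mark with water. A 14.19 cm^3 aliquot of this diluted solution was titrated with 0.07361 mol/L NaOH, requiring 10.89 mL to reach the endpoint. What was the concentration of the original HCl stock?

2.33 M

n(NaOH) = 0.07361 x 0.01089 = 0.0008016 mol.
n(HCl) in the aliquot = 0.0008016 mol.
[diluted HCl] = 0.0008016 / 0.01419 = 0.05649 M.
Dilution factor = 500.0/12.10 = 41.32, so [stock] = 0.05649 x 41.32 = 2.33 M.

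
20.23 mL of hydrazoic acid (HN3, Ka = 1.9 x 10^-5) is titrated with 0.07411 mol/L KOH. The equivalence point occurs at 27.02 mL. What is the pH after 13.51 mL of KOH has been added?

4.72

13.51 mL is exactly half the equivalence volume (27.02/2), i.e. the half-equivalence point.
There, n(HA) = n(A^-), so pH = pKa = -log(1.9 x 10^-5) = 4.72.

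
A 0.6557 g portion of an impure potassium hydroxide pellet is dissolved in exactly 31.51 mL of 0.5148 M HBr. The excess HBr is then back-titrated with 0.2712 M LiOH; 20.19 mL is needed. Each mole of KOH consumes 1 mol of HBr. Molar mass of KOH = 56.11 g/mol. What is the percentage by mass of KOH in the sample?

Total n(HBr) added = 0.5148 x 0.03151 = 0.01622 mol.
n(LiOH) used = 0.2712 x 0.02019 = 0.005476 mol, which equals the excess n(HBr).
So n(HBr) consumed by the sample = 0.01622 - 0.005476 = 0.01075 mol.
n(KOH) = 0.01075 / 1 = 0.01075 mol.
mass KOH = 0.01075 x 56.11 = 0.6029 g, so %KOH = 0.6029/0.6557 x 100 = 92.0%.

92.0%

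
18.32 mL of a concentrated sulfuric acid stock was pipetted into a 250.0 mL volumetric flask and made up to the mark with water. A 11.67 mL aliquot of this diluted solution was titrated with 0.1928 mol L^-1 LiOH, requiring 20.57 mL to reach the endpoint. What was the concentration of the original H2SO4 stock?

2.32 M

n(LiOH) = 0.1928 x 0.02057 = 0.003966 mol.
n(H2SO4) in the aliquot = 0.003966 x 1/2 = 0.001983 mol.
[diluted H2SO4] = 0.001983 / 0.01167 = 0.1699 M.
Dilution factor = 250.0/18.32 = 13.65, so [stock] = 0.1699 x 13.65 = 2.32 M.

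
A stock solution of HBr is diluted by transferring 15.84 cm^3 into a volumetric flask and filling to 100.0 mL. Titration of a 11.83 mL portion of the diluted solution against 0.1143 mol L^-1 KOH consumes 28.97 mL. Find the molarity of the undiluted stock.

n(KOH) = 0.1143 x 0.02897 = 0.003311 mol.
n(HBr) in the aliquot = 0.003311 mol.
[diluted HBr] = 0.003311 / 0.01183 = 0.2799 M.
Dilution factor = 100.0/15.84 = 6.313, so [stock] = 0.2799 x 6.313 = 1.77 M.

1.77 M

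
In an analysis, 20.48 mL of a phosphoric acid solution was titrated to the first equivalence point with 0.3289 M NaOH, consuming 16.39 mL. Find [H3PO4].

0.263 M

n(NaOH) = 0.3289 x 0.01639 = 0.005391 mol.
At the first equivalence point, 1 mol OH^- react per mol H3PO4, so n(H3PO4) = 0.005391 / 1 = 0.005391 mol.
[H3PO4] = 0.005391 / 0.02048 L = 0.263 M.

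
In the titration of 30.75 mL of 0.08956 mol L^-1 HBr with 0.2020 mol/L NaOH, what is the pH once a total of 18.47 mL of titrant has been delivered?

12.30

n(acid) = 0.08956 x 0.03075 = 0.002754 mol; n(NaOH) added = 0.2020 x 0.01847 = 0.003731 mol.
Base is in excess by 0.003731 - 0.002754 = 0.0009770 mol in a total volume of 0.04922 L.
[OH^-] = 0.0009770/0.04922 = 0.01985 M, so pOH = 1.70 and pH = 14.00 - 1.70 = 12.30.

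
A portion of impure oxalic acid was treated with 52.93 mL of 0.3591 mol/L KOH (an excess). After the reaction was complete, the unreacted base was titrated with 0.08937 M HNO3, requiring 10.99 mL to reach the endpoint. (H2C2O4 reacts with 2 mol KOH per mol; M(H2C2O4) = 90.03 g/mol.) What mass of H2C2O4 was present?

0.811 g

Total n(KOH) added = 0.3591 x 0.05293 = 0.01901 mol.
n(HNO3) used = 0.08937 x 0.01099 = 0.0009822 mol, which equals the excess n(KOH).
So n(KOH) consumed by the sample = 0.01901 - 0.0009822 = 0.01802 mol.
n(H2C2O4) = 0.01802 / 2 = 0.009012 mol.
mass = 0.009012 mol x 90.03 g/mol = 0.811 g.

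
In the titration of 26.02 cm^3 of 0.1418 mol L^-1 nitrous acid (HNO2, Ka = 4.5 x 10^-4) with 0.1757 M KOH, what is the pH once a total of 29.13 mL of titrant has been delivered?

12.41

n(acid) = 0.1418 x 0.02602 = 0.003690 mol; n(KOH) added = 0.1757 x 0.02913 = 0.005118 mol.
Base is in excess by 0.005118 - 0.003690 = 0.001429 mol in a total volume of 0.05515 L.
[OH^-] = 0.001429/0.05515 = 0.02590 M, so pOH = 1.59 and pH = 14.00 - 1.59 = 12.41.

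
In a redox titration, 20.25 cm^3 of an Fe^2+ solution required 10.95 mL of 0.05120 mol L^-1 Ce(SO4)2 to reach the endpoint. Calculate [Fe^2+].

n(Ce(SO4)2) = 0.05120 x 0.01095 = 0.0005606 mol.
From the balanced equation, 1 mol Ce(SO4)2 reacts with 1 mol Fe^2+, so n(Fe^2+) = 0.0005606 x 1/1 = 0.0005606 mol.
[Fe^2+] = 0.0005606 / 0.02025 L = 0.0277 M.

0.0277 M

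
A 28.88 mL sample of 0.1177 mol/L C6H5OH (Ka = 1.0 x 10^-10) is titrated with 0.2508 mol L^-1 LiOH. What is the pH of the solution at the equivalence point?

11.45

n(C6H5OH) = 0.1177 x 0.02888 = 0.003399 mol; V(LiOH) at equivalence = 0.003399/0.2508 = 0.01355 L.
At equivalence all the acid is converted to C6H5O-; total volume = 0.02888 + 0.01355 = 0.04243 L, so [C6H5O-] = 0.003399/0.04243 = 0.08011 M.
Kb = Kw/Ka = 1.0e-14 / 1.0 x 10^-10 = 0.000100.
[OH^-] = sqrt(Kb x [C6H5O-]) = sqrt(0.000100 x 0.08011) = 0.00283 M.
pOH = 2.55, so pH = 14.00 - 2.55 = 11.45.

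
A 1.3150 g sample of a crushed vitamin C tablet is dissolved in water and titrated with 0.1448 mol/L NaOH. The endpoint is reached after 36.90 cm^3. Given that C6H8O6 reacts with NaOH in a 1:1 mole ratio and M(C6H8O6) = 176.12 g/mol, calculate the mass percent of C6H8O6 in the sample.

n(NaOH) = 0.1448 x 0.03690 = 0.005343 mol.
n(C6H8O6) = 0.005343 / 1 = 0.005343 mol.
mass of C6H8O6 = 0.005343 x 176.12 = 0.9410 g.
% purity = 0.9410 / 1.3150 x 100 = 71.6%.

71.6%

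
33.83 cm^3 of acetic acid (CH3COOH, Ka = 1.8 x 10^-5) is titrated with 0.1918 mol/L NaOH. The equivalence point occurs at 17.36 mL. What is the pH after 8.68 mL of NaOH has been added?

4.74

8.68 mL is exactly half the equivalence volume (17.36/2), i.e. the half-equivalence point.
There, n(HA) = n(A^-), so pH = pKa = -log(1.8 x 10^-5) = 4.74.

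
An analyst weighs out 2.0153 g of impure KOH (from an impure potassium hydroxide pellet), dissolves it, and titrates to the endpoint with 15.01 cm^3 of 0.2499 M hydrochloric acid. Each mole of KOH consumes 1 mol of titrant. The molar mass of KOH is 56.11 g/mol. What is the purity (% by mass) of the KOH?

10.4%

n(HCl) = 0.2499 x 0.01501 = 0.003751 mol.
n(KOH) = 0.003751 / 1 = 0.003751 mol.
mass of KOH = 0.003751 x 56.11 = 0.2105 g.
% purity = 0.2105 / 2.0153 x 100 = 10.4%.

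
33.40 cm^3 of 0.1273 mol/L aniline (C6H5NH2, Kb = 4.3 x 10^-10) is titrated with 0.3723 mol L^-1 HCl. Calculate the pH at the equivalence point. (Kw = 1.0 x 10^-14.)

2.83

n(C6H5NH2) = 0.1273 x 0.03340 = 0.004252 mol; V(HCl) at equivalence = 0.004252/0.3723 = 0.01142 L.
At equivalence the base is fully converted to C6H5NH3+; total volume = 0.04482 L, so [C6H5NH3+] = 0.004252/0.04482 = 0.09486 M.
Ka(C6H5NH3+) = Kw/Kb = 1.0e-14 / 4.3 x 10^-10 = 2.33e-5.
[H^+] = sqrt(Ka x [C6H5NH3+]) = sqrt(2.33e-5 x 0.09486) = 0.00149 M.
pH = -log(0.00149) = 2.83.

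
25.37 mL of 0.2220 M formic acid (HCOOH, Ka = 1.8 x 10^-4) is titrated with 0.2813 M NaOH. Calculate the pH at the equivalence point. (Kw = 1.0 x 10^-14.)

8.42

n(HCOOH) = 0.2220 x 0.02537 = 0.005632 mol; V(NaOH) at equivalence = 0.005632/0.2813 = 0.02002 L.
At equivalence all the acid is converted to HCOO-; total volume = 0.02537 + 0.02002 = 0.04539 L, so [HCOO-] = 0.005632/0.04539 = 0.1241 M.
Kb = Kw/Ka = 1.0e-14 / 1.8 x 10^-4 = 5.56e-11.
[OH^-] = sqrt(Kb x [HCOO-]) = sqrt(5.56e-11 x 0.1241) = 2.63e-6 M.
pOH = 5.58, so pH = 14.00 - 5.58 = 8.42.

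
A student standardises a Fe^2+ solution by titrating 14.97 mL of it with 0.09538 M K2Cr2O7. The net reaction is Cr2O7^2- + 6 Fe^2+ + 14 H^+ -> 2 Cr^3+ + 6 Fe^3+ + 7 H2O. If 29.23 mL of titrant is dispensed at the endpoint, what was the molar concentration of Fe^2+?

1.12 M

n(K2Cr2O7) = 0.09538 x 0.02923 = 0.002788 mol.
From the balanced equation, 1 mol K2Cr2O7 reacts with 6 mol Fe^2+, so n(Fe^2+) = 0.002788 x 6/1 = 0.01673 mol.
[Fe^2+] = 0.01673 / 0.01497 L = 1.12 M.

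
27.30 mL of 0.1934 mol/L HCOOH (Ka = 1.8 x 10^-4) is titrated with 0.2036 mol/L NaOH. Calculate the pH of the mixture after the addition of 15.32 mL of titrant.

Initial n(HCOOH) = 0.1934 x 0.02730 = 0.005280 mol.
n(NaOH) added = 0.2036 x 0.01532 = 0.003119 mol, converting that many moles of HCOOH to HCOO-.
Remaining n(HCOOH) = 0.002161 mol; n(HCOO-) = 0.003119 mol.
By Henderson-Hasselbalch, pH = pKa + log([A^-]/[HA]) = 3.74 + log(0.003119/0.002161) = 3.74 + (+0.16) = 3.90.

3.90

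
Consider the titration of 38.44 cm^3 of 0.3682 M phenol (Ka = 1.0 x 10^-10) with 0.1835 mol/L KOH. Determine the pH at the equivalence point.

11.54

n(C6H5OH) = 0.3682 x 0.03844 = 0.01415 mol; V(KOH) at equivalence = 0.01415/0.1835 = 0.07713 L.
At equivalence all the acid is converted to C6H5O-; total volume = 0.03844 + 0.07713 = 0.1156 L, so [C6H5O-] = 0.01415/0.1156 = 0.1225 M.
Kb = Kw/Ka = 1.0e-14 / 1.0 x 10^-10 = 0.000100.
[OH^-] = sqrt(Kb x [C6H5O-]) = sqrt(0.000100 x 0.1225) = 0.00350 M.
pOH = 2.46, so pH = 14.00 - 2.46 = 11.54.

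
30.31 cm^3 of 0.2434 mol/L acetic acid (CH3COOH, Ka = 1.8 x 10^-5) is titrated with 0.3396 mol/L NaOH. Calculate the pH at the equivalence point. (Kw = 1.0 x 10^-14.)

8.95

n(CH3COOH) = 0.2434 x 0.03031 = 0.007377 mol; V(NaOH) at equivalence = 0.007377/0.3396 = 0.02172 L.
At equivalence all the acid is converted to CH3COO-; total volume = 0.03031 + 0.02172 = 0.05203 L, so [CH3COO-] = 0.007377/0.05203 = 0.1418 M.
Kb = Kw/Ka = 1.0e-14 / 1.8 x 10^-5 = 5.56e-10.
[OH^-] = sqrt(Kb x [CH3COO-]) = sqrt(5.56e-10 x 0.1418) = 8.88e-6 M.
pOH = 5.05, so pH = 14.00 - 5.05 = 8.95.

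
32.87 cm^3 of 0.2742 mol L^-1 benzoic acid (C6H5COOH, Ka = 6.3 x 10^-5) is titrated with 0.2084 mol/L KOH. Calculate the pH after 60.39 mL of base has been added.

12.58

n(acid) = 0.2742 x 0.03287 = 0.009013 mol; n(KOH) added = 0.2084 x 0.06039 = 0.01259 mol.
Base is in excess by 0.01259 - 0.009013 = 0.003572 mol in a total volume of 0.09326 L.
[OH^-] = 0.003572/0.09326 = 0.03830 M, so pOH = 1.42 and pH = 14.00 - 1.42 = 12.58.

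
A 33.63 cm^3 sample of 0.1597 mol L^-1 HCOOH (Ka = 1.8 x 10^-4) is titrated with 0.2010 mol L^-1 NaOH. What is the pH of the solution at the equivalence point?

n(HCOOH) = 0.1597 x 0.03363 = 0.005371 mol; V(NaOH) at equivalence = 0.005371/0.2010 = 0.02672 L.
At equivalence all the acid is converted to HCOO-; total volume = 0.03363 + 0.02672 = 0.06035 L, so [HCOO-] = 0.005371/0.06035 = 0.08899 M.
Kb = Kw/Ka = 1.0e-14 / 1.8 x 10^-4 = 5.56e-11.
[OH^-] = sqrt(Kb x [HCOO-]) = sqrt(5.56e-11 x 0.08899) = 2.22e-6 M.
pOH = 5.65, so pH = 14.00 - 5.65 = 8.35.

8.35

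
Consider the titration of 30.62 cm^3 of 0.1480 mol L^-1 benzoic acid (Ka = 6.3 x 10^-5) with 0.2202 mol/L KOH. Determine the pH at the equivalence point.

8.57

n(C6H5COOH) = 0.1480 x 0.03062 = 0.004532 mol; V(KOH) at equivalence = 0.004532/0.2202 = 0.02058 L.
At equivalence all the acid is converted to C6H5COO-; total volume = 0.03062 + 0.02058 = 0.05120 L, so [C6H5COO-] = 0.004532/0.05120 = 0.08851 M.
Kb = Kw/Ka = 1.0e-14 / 6.3 x 10^-5 = 1.59e-10.
[OH^-] = sqrt(Kb x [C6H5COO-]) = sqrt(1.59e-10 x 0.08851) = 3.75e-6 M.
pOH = 5.43, so pH = 14.00 - 5.43 = 8.57.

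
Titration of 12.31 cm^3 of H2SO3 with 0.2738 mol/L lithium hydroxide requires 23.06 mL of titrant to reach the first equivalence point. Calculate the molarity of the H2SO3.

0.513 M

n(LiOH) = 0.2738 x 0.02306 = 0.006314 mol.
At the first equivalence point, 1 mol OH^- react per mol H2SO3, so n(H2SO3) = 0.006314 / 1 = 0.006314 mol.
[H2SO3] = 0.006314 / 0.01231 L = 0.513 M.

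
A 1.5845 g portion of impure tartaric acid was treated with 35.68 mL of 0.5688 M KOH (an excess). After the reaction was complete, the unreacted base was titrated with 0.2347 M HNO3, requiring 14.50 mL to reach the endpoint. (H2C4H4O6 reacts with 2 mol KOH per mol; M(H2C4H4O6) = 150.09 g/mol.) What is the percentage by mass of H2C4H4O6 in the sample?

Total n(KOH) added = 0.5688 x 0.03568 = 0.02029 mol.
n(HNO3) used = 0.2347 x 0.01450 = 0.003403 mol, which equals the excess n(KOH).
So n(KOH) consumed by the sample = 0.02029 - 0.003403 = 0.01689 mol.
n(H2C4H4O6) = 0.01689 / 2 = 0.008446 mol.
mass H2C4H4O6 = 0.008446 x 150.09 = 1.268 g, so %H2C4H4O6 = 1.268/1.5845 x 100 = 80.0%.

80.0%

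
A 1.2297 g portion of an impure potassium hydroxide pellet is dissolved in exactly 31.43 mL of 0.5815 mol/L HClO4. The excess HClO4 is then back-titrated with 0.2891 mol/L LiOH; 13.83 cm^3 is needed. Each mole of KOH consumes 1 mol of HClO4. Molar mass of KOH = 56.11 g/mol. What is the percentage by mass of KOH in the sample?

Total n(HClO4) added = 0.5815 x 0.03143 = 0.01828 mol.
n(LiOH) used = 0.2891 x 0.01383 = 0.003998 mol, which equals the excess n(HClO4).
So n(HClO4) consumed by the sample = 0.01828 - 0.003998 = 0.01428 mol.
n(KOH) = 0.01428 / 1 = 0.01428 mol.
mass KOH = 0.01428 x 56.11 = 0.8012 g, so %KOH = 0.8012/1.2297 x 100 = 65.2%.

65.2%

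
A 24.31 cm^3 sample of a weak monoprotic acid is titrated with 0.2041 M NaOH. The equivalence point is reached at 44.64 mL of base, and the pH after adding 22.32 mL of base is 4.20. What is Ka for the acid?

22.32 mL is half of the equivalence volume, so this is the half-equivalence point where [HA] = [A^-].
At half-equivalence pH = pKa, so pKa = 4.20.
Ka = 10^(-4.20) = 6.3 x 10^-5.

6.3 x 10^-5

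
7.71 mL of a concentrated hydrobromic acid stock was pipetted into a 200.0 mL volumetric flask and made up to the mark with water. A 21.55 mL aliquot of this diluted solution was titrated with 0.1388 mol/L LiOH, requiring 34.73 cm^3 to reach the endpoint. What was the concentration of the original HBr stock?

5.80 M

n(LiOH) = 0.1388 x 0.03473 = 0.004821 mol.
n(HBr) in the aliquot = 0.004821 mol.
[diluted HBr] = 0.004821 / 0.02155 = 0.2237 M.
Dilution factor = 200.0/7.710 = 25.94, so [stock] = 0.2237 x 25.94 = 5.80 M.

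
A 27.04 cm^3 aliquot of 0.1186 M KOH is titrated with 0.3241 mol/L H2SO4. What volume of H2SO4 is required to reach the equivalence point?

4.95 mL

n(KOH) = 0.1186 mol/L x 0.02704 L = 0.003207 mol.
The neutralisation is 2 KOH : 1 H2SO4, so n(H2SO4) = 0.003207 x 1/2 = 0.001603 mol.
V(H2SO4) = 0.001603 / 0.3241 = 0.004947 L = 4.95 mL.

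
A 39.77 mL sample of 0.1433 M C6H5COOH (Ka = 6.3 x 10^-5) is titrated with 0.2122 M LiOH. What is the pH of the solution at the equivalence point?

n(C6H5COOH) = 0.1433 x 0.03977 = 0.005699 mol; V(LiOH) at equivalence = 0.005699/0.2122 = 0.02686 L.
At equivalence all the acid is converted to C6H5COO-; total volume = 0.03977 + 0.02686 = 0.06663 L, so [C6H5COO-] = 0.005699/0.06663 = 0.08554 M.
Kb = Kw/Ka = 1.0e-14 / 6.3 x 10^-5 = 1.59e-10.
[OH^-] = sqrt(Kb x [C6H5COO-]) = sqrt(1.59e-10 x 0.08554) = 3.68e-6 M.
pOH = 5.43, so pH = 14.00 - 5.43 = 8.57.

8.57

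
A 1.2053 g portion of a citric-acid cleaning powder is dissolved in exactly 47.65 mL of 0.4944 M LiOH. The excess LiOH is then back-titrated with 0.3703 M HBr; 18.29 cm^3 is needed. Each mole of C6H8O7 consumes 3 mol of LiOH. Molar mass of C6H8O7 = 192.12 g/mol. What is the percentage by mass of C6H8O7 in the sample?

Total n(LiOH) added = 0.4944 x 0.04765 = 0.02356 mol.
n(HBr) used = 0.3703 x 0.01829 = 0.006773 mol, which equals the excess n(LiOH).
So n(LiOH) consumed by the sample = 0.02356 - 0.006773 = 0.01679 mol.
n(C6H8O7) = 0.01679 / 3 = 0.005595 mol.
mass C6H8O7 = 0.005595 x 192.12 = 1.075 g, so %C6H8O7 = 1.075/1.2053 x 100 = 89.2%.

89.2%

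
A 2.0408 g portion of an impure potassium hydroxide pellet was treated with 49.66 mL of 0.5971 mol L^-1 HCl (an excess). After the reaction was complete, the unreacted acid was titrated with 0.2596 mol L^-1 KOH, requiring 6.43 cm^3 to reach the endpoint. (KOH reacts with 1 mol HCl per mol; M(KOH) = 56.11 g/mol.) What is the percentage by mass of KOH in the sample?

Total n(HCl) added = 0.5971 x 0.04966 = 0.02965 mol.
n(KOH) used = 0.2596 x 0.006430 = 0.001669 mol, which equals the excess n(HCl).
So n(HCl) consumed by the sample = 0.02965 - 0.001669 = 0.02798 mol.
n(KOH) = 0.02798 / 1 = 0.02798 mol.
mass KOH = 0.02798 x 56.11 = 1.570 g, so %KOH = 1.570/2.0408 x 100 = 76.9%.

76.9%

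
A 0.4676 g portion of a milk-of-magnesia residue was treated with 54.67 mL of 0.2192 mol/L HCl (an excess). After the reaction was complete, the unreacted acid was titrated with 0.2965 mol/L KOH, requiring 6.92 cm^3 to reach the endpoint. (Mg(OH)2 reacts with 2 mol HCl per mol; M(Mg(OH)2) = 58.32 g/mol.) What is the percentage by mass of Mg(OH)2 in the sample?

Total n(HCl) added = 0.2192 x 0.05467 = 0.01198 mol.
n(KOH) used = 0.2965 x 0.006920 = 0.002052 mol, which equals the excess n(HCl).
So n(HCl) consumed by the sample = 0.01198 - 0.002052 = 0.009932 mol.
n(Mg(OH)2) = 0.009932 / 2 = 0.004966 mol.
mass Mg(OH)2 = 0.004966 x 58.32 = 0.2896 g, so %Mg(OH)2 = 0.2896/0.4676 x 100 = 61.9%.

61.9%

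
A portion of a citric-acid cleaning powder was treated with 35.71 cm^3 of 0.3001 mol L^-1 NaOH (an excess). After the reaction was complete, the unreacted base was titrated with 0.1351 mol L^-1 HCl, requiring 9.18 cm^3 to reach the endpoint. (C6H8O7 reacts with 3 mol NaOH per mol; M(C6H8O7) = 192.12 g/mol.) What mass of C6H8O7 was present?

Total n(NaOH) added = 0.3001 x 0.03571 = 0.01072 mol.
n(HCl) used = 0.1351 x 0.009180 = 0.001240 mol, which equals the excess n(NaOH).
So n(NaOH) consumed by the sample = 0.01072 - 0.001240 = 0.009476 mol.
n(C6H8O7) = 0.009476 / 3 = 0.003159 mol.
mass = 0.003159 mol x 192.12 g/mol = 0.607 g.

0.607 g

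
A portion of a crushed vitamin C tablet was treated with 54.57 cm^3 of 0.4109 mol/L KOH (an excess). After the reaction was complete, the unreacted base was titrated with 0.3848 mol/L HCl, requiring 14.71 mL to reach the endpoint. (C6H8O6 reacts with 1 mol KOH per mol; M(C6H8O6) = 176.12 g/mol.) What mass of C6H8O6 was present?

Total n(KOH) added = 0.4109 x 0.05457 = 0.02242 mol.
n(HCl) used = 0.3848 x 0.01471 = 0.005660 mol, which equals the excess n(KOH).
So n(KOH) consumed by the sample = 0.02242 - 0.005660 = 0.01676 mol.
n(C6H8O6) = 0.01676 / 1 = 0.01676 mol.
mass = 0.01676 mol x 176.12 g/mol = 2.95 g.

2.95 g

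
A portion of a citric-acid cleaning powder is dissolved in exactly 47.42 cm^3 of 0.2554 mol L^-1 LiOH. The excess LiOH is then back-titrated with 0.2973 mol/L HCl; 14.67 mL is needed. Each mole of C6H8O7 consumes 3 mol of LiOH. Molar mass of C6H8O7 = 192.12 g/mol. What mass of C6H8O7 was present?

0.496 g

Total n(LiOH) added = 0.2554 x 0.04742 = 0.01211 mol.
n(HCl) used = 0.2973 x 0.01467 = 0.004361 mol, which equals the excess n(LiOH).
So n(LiOH) consumed by the sample = 0.01211 - 0.004361 = 0.007750 mol.
n(C6H8O7) = 0.007750 / 3 = 0.002583 mol.
mass = 0.002583 mol x 192.12 g/mol = 0.496 g.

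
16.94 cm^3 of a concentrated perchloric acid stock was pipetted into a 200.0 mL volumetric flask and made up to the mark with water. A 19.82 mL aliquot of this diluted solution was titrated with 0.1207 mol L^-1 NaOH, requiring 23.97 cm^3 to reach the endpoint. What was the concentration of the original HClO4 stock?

n(NaOH) = 0.1207 x 0.02397 = 0.002893 mol.
n(HClO4) in the aliquot = 0.002893 mol.
[diluted HClO4] = 0.002893 / 0.01982 = 0.1460 M.
Dilution factor = 200.0/16.94 = 11.81, so [stock] = 0.1460 x 11.81 = 1.72 M.

1.72 M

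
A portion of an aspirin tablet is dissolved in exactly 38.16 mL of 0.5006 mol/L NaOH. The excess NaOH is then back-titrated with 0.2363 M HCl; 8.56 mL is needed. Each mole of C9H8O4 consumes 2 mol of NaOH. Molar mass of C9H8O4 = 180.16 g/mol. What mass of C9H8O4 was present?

1.54 g

Total n(NaOH) added = 0.5006 x 0.03816 = 0.01910 mol.
n(HCl) used = 0.2363 x 0.008560 = 0.002023 mol, which equals the excess n(NaOH).
So n(NaOH) consumed by the sample = 0.01910 - 0.002023 = 0.01708 mol.
n(C9H8O4) = 0.01708 / 2 = 0.008540 mol.
mass = 0.008540 mol x 180.16 g/mol = 1.54 g.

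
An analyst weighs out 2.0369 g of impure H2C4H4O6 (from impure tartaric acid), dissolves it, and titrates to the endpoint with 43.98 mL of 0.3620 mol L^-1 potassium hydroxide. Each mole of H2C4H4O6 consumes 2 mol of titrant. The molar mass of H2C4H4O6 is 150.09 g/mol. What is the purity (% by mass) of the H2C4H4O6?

58.7%

n(KOH) = 0.3620 x 0.04398 = 0.01592 mol.
n(H2C4H4O6) = 0.01592 / 2 = 0.007960 mol.
mass of H2C4H4O6 = 0.007960 x 150.09 = 1.195 g.
% purity = 1.195 / 2.0369 x 100 = 58.7%.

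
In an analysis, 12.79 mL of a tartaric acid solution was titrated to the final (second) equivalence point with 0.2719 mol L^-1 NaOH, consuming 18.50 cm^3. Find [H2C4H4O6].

0.197 M

n(NaOH) = 0.2719 x 0.01850 = 0.005030 mol.
At the final (second) equivalence point, 2 mol OH^- react per mol H2C4H4O6, so n(H2C4H4O6) = 0.005030 / 2 = 0.002515 mol.
[H2C4H4O6] = 0.002515 / 0.01279 L = 0.197 M.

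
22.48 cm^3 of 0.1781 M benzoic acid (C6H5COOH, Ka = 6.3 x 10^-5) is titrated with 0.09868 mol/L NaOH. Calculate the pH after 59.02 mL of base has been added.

n(acid) = 0.1781 x 0.02248 = 0.004004 mol; n(NaOH) added = 0.09868 x 0.05902 = 0.005824 mol.
Base is in excess by 0.005824 - 0.004004 = 0.001820 mol in a total volume of 0.08150 L.
[OH^-] = 0.001820/0.08150 = 0.02234 M, so pOH = 1.65 and pH = 14.00 - 1.65 = 12.35.

12.35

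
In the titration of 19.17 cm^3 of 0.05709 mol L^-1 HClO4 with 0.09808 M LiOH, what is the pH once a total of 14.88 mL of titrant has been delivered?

n(acid) = 0.05709 x 0.01917 = 0.001094 mol; n(LiOH) added = 0.09808 x 0.01488 = 0.001459 mol.
Base is in excess by 0.001459 - 0.001094 = 0.0003650 mol in a total volume of 0.03405 L.
[OH^-] = 0.0003650/0.03405 = 0.01072 M, so pOH = 1.97 and pH = 14.00 - 1.97 = 12.03.

12.03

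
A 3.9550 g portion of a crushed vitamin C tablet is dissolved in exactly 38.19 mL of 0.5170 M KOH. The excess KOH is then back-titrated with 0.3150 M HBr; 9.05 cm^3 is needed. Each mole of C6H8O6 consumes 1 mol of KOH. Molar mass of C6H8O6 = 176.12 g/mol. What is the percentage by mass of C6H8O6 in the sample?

75.2%

Total n(KOH) added = 0.5170 x 0.03819 = 0.01974 mol.
n(HBr) used = 0.3150 x 0.009050 = 0.002851 mol, which equals the excess n(KOH).
So n(KOH) consumed by the sample = 0.01974 - 0.002851 = 0.01689 mol.
n(C6H8O6) = 0.01689 / 1 = 0.01689 mol.
mass C6H8O6 = 0.01689 x 176.12 = 2.975 g, so %C6H8O6 = 2.975/3.9550 x 100 = 75.2%.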